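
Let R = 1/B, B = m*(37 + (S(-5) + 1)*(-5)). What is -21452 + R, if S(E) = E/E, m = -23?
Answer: -13321693/621 ≈ -21452.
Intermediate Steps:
S(E) = 1
B = -621 (B = -23*(37 + (1 + 1)*(-5)) = -23*(37 + 2*(-5)) = -23*(37 - 10) = -23*27 = -621)
R = -1/621 (R = 1/(-621) = -1/621 ≈ -0.0016103)
-21452 + R = -21452 - 1/621 = -13321693/621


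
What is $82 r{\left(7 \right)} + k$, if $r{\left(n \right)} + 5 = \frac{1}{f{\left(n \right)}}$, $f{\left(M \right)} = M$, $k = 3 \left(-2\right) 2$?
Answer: $- \frac{2872}{7} \approx -410.29$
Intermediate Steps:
$k = -12$ ($k = \left(-6\right) 2 = -12$)
$r{\left(n \right)} = -5 + \frac{1}{n}$
$82 r{\left(7 \right)} + k = 82 \left(-5 + \frac{1}{7}\right) - 12 = 82 \left(- \frac{34}{7}\right) - 12 = - \frac{2788}{7} - 12 = - \frac{2872}{7}$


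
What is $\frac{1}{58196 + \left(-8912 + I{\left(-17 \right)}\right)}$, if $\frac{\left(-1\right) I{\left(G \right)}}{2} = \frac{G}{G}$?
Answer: $\frac{1}{49282} \approx 2.0291 \cdot 10^{-5}$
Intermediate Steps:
$I{\left(G \right)} = -2$ ($I{\left(G \right)} = - 2 \frac{G}{G} = \left(-2\right) 1 = -2$)
$\frac{1}{58196 + \left(-8912 + I{\left(-17 \right)}\right)} = \frac{1}{58196 - 8914} = \frac{1}{49282}$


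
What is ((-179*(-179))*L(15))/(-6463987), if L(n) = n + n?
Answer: -961230/6463987 ≈ -0.14871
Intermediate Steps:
L(n) = 2*n
((-179*(-179))*L(15))/(-6463987) = ((-179*(-179))*(2*15))/(-6463987) = (32041*30)*(-1/6463987) = 961230*(-1/6463987) = -961230/6463987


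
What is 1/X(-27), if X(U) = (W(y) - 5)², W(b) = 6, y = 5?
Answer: 1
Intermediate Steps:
X(U) = 1 (X(U) = (6 - 5)² = 1² = 1)
1/X(-27) = 1/1 = 1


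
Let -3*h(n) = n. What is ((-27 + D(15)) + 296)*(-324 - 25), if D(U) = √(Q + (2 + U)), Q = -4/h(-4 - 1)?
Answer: -93881 - 349*√365/5 ≈ -95215.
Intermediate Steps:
h(n) = -n/3
Q = -12/5 (Q = -4*(-3/(-4 - 1)) = -4/((-⅓*(-5))) = -4/5/3 = -4*⅗ = -12/5 ≈ -2.4000)
D(U) = √(-⅖ + U) (D(U) = √(-12/5 + (2 + U)) = √(-⅖ + U))
((-27 + D(15)) + 296)*(-324 - 25) = ((-27 + √(-10 + 25*15)/5) + 296)*(-324 - 25) = ((-27 + √(-10 + 375)/5) + 296)*(-349) = ((-27 + √365/5) + 296)*(-349) = (269 + √365/5)*(-349) = -93881 - 349*√365/5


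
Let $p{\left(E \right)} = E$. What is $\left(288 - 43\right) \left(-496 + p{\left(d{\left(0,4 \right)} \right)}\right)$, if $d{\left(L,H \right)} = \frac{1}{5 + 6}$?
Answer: $- \frac{1336475}{11} \approx -1.215 \cdot 10^{5}$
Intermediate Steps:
$d{\left(L,H \right)} = \frac{1}{11}$
$\left(288 - 43\right) \left(-496 + p{\left(d{\left(0,4 \right)} \right)}\right) = \left(288 - 43\right) \left(-496 + \frac{1}{11}\right) = 245 \left(- \frac{5455}{11}\right) = - \frac{1336475}{11}$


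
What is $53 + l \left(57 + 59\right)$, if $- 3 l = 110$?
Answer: $- \frac{12601}{3} \approx -4200.3$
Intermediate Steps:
$l = - \frac{110}{3}$ ($l = \left(- \frac{1}{3}\right) 110 = - \frac{110}{3} \approx -36.667$)
$53 + l \left(57 + 59\right) = 53 - \frac{110 \left(57 + 59\right)}{3} = 53 - \frac{12760}{3} = - \frac{12601}{3}$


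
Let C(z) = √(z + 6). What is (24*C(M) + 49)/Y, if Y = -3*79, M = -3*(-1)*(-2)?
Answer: -49/237 ≈ -0.20675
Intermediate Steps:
M = -6 (M = 3*(-2) = -6)
C(z) = √(6 + z)
Y = -237
(24*C(M) + 49)/Y = (24*√(6 - 6) + 49)/(-237) = (24*√0 + 49)*(-1/237) = (24*0 + 49)*(-1/237) = (0 + 49)*(-1/237) = 49*(-1/237) = -49/237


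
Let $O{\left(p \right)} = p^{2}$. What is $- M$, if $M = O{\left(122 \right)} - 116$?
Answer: $-14768$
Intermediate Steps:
$M = 14768$ ($M = 122^{2} - 116 = 14884 - 116 = 14768$)
$- M = \left(-1\right) 14768 = -14768$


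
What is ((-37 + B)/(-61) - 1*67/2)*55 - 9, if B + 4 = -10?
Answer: -220273/122 ≈ -1805.5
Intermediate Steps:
B = -14 (B = -4 - 10 = -14)
((-37 + B)/(-61) - 1*67/2)*55 - 9 = ((-37 - 14)/(-61) - 1*67/2)*55 - 9 = (-51*(-1/61) - 67*1/2)*55 - 9 = (51/61 - 67/2)*55 - 9 = -3985/122*55 - 9 = -219175/122 - 9 = -220273/122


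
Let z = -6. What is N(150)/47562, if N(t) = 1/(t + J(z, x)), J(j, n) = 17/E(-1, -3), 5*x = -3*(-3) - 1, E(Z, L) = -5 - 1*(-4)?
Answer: 1/6325746 ≈ 1.5808e-7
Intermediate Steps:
E(Z, L) = -1 (E(Z, L) = -5 + 4 = -1)
x = 8/5 (x = (-3*(-3) - 1)/5 = (9 - 1)/5 = (1/5)*8 = 8/5 ≈ 1.6000)
J(j, n) = -17 (J(j, n) = 17/(-1) = 17*(-1) = -17)
N(t) = 1/(-17 + t) (N(t) = 1/(t - 17) = 1/(-17 + t))
N(150)/47562 = 1/((-17 + 150)*47562) = (1/47562)/133 = (1/133)*(1/47562) = 1/6325746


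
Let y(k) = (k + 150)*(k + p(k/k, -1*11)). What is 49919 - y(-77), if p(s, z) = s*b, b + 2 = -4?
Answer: 55978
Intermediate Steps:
b = -6 (b = -2 - 4 = -6)
p(s, z) = -6*s (p(s, z) = s*(-6) = -6*s)
y(k) = (-6 + k)*(150 + k) (y(k) = (k + 150)*(k - 6*k/k) = (150 + k)*(k - 6*1) = (150 + k)*(k - 6) = (150 + k)*(-6 + k) = (-6 + k)*(150 + k))
49919 - y(-77) = 49919 - (-900 + (-77)**2 + 144*(-77)) = 49919 - (-900 + 5929 - 11088) = 49919 - 1*(-6059) = 49919 + 6059 = 55978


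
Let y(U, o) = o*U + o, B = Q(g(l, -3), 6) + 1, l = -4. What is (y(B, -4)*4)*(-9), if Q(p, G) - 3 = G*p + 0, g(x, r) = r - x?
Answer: 1584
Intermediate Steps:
Q(p, G) = 3 + G*p (Q(p, G) = 3 + (G*p + 0) = 3 + G*p)
B = 10 (B = (3 + 6*(-3 - 1*(-4))) + 1 = (3 + 6*(-3 + 4)) + 1 = (3 + 6*1) + 1 = (3 + 6) + 1 = 9 + 1 = 10)
y(U, o) = o + U*o (y(U, o) = U*o + o = o + U*o)
(y(B, -4)*4)*(-9) = (-4*(1 + 10)*4)*(-9) = (-4*11*4)*(-9) = -44*4*(-9) = -176*(-9) = 1584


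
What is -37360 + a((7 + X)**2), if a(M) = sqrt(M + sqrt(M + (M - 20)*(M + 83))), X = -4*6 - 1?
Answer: -37360 + sqrt(324 + 2*sqrt(31013)) ≈ -37334.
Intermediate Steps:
X = -25 (X = -24 - 1 = -25)
a(M) = sqrt(M + sqrt(M + (-20 + M)*(83 + M)))
-37360 + a((7 + X)**2) = -37360 + sqrt((7 - 25)**2 + sqrt(-1660 + ((7 - 25)**2)**2 + 64*(7 - 25)**2)) = -37360 + sqrt((-18)**2 + sqrt(-1660 + ((-18)**2)**2 + 64*(-18)**2)) = -37360 + sqrt(324 + sqrt(-1660 + 324**2 + 64*324)) = -37360 + sqrt(324 + sqrt(-1660 + 104976 + 20736)) = -37360 + sqrt(324 + sqrt(124052)) = -37360 + sqrt(324 + 2*sqrt(31013))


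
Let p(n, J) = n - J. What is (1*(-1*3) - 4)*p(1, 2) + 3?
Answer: 10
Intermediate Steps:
(1*(-1*3) - 4)*p(1, 2) + 3 = (1*(-1*3) - 4)*(1 - 1*2) + 3 = (1*(-3) - 4)*(1 - 2) + 3 = (-3 - 4)*(-1) + 3 = -7*(-1) + 3 = 7 + 3 = 10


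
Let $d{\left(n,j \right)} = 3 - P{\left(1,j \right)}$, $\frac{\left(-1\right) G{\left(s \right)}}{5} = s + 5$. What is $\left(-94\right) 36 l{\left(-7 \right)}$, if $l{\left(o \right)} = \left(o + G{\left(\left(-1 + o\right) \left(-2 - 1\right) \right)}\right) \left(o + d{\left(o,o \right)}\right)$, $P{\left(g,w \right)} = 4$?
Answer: $-4114944$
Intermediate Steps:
$G{\left(s \right)} = -25 - 5 s$ ($G{\left(s \right)} = - 5 \left(s + 5\right) = - 5 \left(5 + s\right) = -25 - 5 s$)
$d{\left(n,j \right)} = -1$ ($d{\left(n,j \right)} = 3 - 4 = -1$)
$l{\left(o \right)} = \left(-1 + o\right) \left(-40 + 16 o\right)$ ($l{\left(o \right)} = \left(o - \left(25 + 5 \left(-1 + o\right) \left(-2 - 1\right)\right)\right) \left(o - 1\right) = \left(o - \left(25 + 5 \left(-1 + o\right) \left(-3\right)\right)\right) \left(-1 + o\right) = \left(o - \left(25 + 5 \left(3 - 3 o\right)\right)\right) \left(-1 + o\right) = \left(o + \left(-25 + \left(-15 + 15 o\right)\right)\right) \left(-1 + o\right) = \left(o + \left(-40 + 15 o\right)\right) \left(-1 + o\right) = \left(-40 + 16 o\right) \left(-1 + o\right) = \left(-1 + o\right) \left(-40 + 16 o\right)$)
$\left(-94\right) 36 l{\left(-7 \right)} = \left(-94\right) 36 \left(40 - -392 + 16 \left(-7\right)^{2}\right) = - 3384 \left(40 + 392 + 16 \cdot 49\right) = - 3384 \left(40 + 392 + 784\right) = \left(-3384\right) 1216 = -4114944$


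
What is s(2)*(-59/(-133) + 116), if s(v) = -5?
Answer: -77435/133 ≈ -582.22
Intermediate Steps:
s(2)*(-59/(-133) + 116) = -5*(-59/(-133) + 116) = -5*(-59*(-1/133) + 116) = -5*(59/133 + 116) = -5*15487/133 = -77435/133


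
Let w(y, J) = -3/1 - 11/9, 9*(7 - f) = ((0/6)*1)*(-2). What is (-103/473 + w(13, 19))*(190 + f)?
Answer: -3723497/4257 ≈ -874.68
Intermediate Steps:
f = 7 (f = 7 - (0/6)*1*(-2)/9 = 7 - (0*(⅙))*1*(-2)/9 = 7 - 0*1*(-2)/9 = 7 - 0*(-2) = 7 - ⅑*0 = 7 + 0 = 7)
w(y, J) = -38/9 (w(y, J) = -3*1 - 11*⅑ = -3 - 11/9 = -38/9)
(-103/473 + w(13, 19))*(190 + f) = (-103/473 - 38/9)*(190 + 7) = (-103*1/473 - 38/9)*197 = (-103/473 - 38/9)*197 = -18901/4257*197 = -3723497/4257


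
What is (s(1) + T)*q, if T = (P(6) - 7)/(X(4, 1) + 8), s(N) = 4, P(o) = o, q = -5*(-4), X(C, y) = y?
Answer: 700/9 ≈ 77.778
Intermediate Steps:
q = 20
T = -1/9 (T = (6 - 7)/(1 + 8) = -1/9 ≈ -0.11111)
(s(1) + T)*q = (4 - 1/9)*20 = (35/9)*20 = 700/9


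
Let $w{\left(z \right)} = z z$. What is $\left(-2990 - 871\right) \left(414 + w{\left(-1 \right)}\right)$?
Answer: $-1602315$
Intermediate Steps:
$w{\left(z \right)} = z^{2}$
$\left(-2990 - 871\right) \left(414 + w{\left(-1 \right)}\right) = \left(-2990 - 871\right) \left(414 + \left(-1\right)^{2}\right) = - 3861 \left(414 + 1\right) = \left(-3861\right) 415 = -1602315$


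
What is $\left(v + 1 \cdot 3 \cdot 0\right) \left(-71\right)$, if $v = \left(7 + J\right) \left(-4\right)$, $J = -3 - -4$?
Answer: $2272$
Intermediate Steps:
$J = 1$ ($J = -3 + 4 = 1$)
$v = -32$ ($v = \left(7 + 1\right) \left(-4\right) = 8 \left(-4\right) = -32$)
$\left(v + 1 \cdot 3 \cdot 0\right) \left(-71\right) = \left(-32 + 1 \cdot 3 \cdot 0\right) \left(-71\right) = \left(-32 + 3 \cdot 0\right) \left(-71\right) = \left(-32 + 0\right) \left(-71\right) = \left(-32\right) \left(-71\right) = 2272$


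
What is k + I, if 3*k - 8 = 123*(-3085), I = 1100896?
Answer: 2923241/3 ≈ 9.7441e+5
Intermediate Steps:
k = -379447/3 (k = 8/3 + (123*(-3085))/3 = 8/3 + (⅓)*(-379455) = 8/3 - 126485 = -379447/3 ≈ -1.2648e+5)
k + I = -379447/3 + 1100896 = 2923241/3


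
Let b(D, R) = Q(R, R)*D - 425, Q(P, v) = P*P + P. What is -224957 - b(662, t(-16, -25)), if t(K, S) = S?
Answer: -621732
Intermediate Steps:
Q(P, v) = P + P² (Q(P, v) = P² + P = P + P²)
b(D, R) = -425 + D*R*(1 + R) (b(D, R) = (R*(1 + R))*D - 425 = D*R*(1 + R) - 425 = -425 + D*R*(1 + R))
-224957 - b(662, t(-16, -25)) = -224957 - (-425 + 662*(-25)*(1 - 25)) = -224957 - (-425 + 662*(-25)*(-24)) = -224957 - (-425 + 397200) = -224957 - 1*396775 = -224957 - 396775 = -621732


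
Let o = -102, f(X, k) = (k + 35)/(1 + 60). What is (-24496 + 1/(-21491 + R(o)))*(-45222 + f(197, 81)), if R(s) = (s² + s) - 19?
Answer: 378664541449997/341844 ≈ 1.1077e+9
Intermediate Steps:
f(X, k) = 35/61 + k/61 (f(X, k) = (35 + k)/61 = (35 + k)*(1/61) = 35/61 + k/61)
R(s) = -19 + s + s² (R(s) = (s + s²) - 19 = -19 + s + s²)
(-24496 + 1/(-21491 + R(o)))*(-45222 + f(197, 81)) = (-24496 + 1/(-21491 + (-19 - 102 + (-102)²)))*(-45222 + (35/61 + (1/61)*81)) = (-24496 + 1/(-21491 + (-19 - 102 + 10404)))*(-45222 + (35/61 + 81/61)) = (-24496 + 1/(-21491 + 10283))*(-45222 + 116/61) = (-24496 + 1/(-11208))*(-2758426/61) = (-24496 - 1/11208)*(-2758426/61) = -274551169/11208*(-2758426/61) = 378664541449997/341844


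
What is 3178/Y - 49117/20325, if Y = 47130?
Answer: -75009712/31930575 ≈ -2.3492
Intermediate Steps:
3178/Y - 49117/20325 = 3178/47130 - 49117/20325 = 3178*(1/47130) - 49117*1/20325 = 1589/23565 - 49117/20325 = -75009712/31930575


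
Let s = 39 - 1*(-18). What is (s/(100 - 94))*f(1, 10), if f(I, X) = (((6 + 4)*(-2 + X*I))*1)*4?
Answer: 3040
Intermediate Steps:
f(I, X) = -80 + 40*I*X (f(I, X) = ((10*(-2 + I*X))*1)*4 = ((-20 + 10*I*X)*1)*4 = (-20 + 10*I*X)*4 = -80 + 40*I*X)
s = 57 (s = 39 + 18 = 57)
(s/(100 - 94))*f(1, 10) = (57/(100 - 94))*(-80 + 40*1*10) = (57/6)*(-80 + 400) = ((1/6)*57)*320 = (19/2)*320 = 3040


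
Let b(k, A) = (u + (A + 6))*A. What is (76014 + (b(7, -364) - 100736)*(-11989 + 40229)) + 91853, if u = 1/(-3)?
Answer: 2516461681/3 ≈ 8.3882e+8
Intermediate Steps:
u = -1/3 (u = 1*(-1/3) = -1/3 ≈ -0.33333)
b(k, A) = A*(17/3 + A) (b(k, A) = (-1/3 + (A + 6))*A = (-1/3 + (6 + A))*A = (17/3 + A)*A = A*(17/3 + A))
(76014 + (b(7, -364) - 100736)*(-11989 + 40229)) + 91853 = (76014 + ((1/3)*(-364)*(17 + 3*(-364)) - 100736)*(-11989 + 40229)) + 91853 = (76014 + ((1/3)*(-364)*(17 - 1092) - 100736)*28240) + 91853 = (76014 + ((1/3)*(-364)*(-1075) - 100736)*28240) + 91853 = (76014 + (391300/3 - 100736)*28240) + 91853 = (76014 + (89092/3)*28240) + 91853 = (76014 + 2515958080/3) + 91853 = 2516186122/3 + 91853 = 2516461681/3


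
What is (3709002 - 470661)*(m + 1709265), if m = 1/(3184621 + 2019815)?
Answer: 9602501768058633827/1734812 ≈ 5.5352e+12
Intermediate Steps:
m = 1/5204436 ≈ 1.9214e-7
(3709002 - 470661)*(m + 1709265) = (3709002 - 470661)*(1/5204436 + 1709265) = 3238341*(8895760299541/5204436) = 9602501768058633827/1734812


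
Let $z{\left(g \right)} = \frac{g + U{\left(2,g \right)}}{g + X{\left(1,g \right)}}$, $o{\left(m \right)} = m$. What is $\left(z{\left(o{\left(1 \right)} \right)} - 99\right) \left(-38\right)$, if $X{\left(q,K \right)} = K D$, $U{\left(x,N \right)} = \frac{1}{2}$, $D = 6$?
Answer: $\frac{26277}{7} \approx 3753.9$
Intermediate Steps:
$U{\left(x,N \right)} = \frac{1}{2}$
$X{\left(q,K \right)} = 6 K$ ($X{\left(q,K \right)} = K 6 = 6 K$)
$z{\left(g \right)} = \frac{\frac{1}{2} + g}{7 g}$ ($z{\left(g \right)} = \frac{g + \frac{1}{2}}{g + 6 g} = \frac{\frac{1}{2} + g}{7 g}$)
$\left(z{\left(o{\left(1 \right)} \right)} - 99\right) \left(-38\right) = \left(\frac{1 + 2 \cdot 1}{14 \cdot 1} - 99\right) \left(-38\right) = \left(\frac{1}{14} \cdot 1 \left(1 + 2\right) - 99\right) \left(-38\right) = \left(\frac{1}{14} \cdot 1 \cdot 3 - 99\right) \left(-38\right) = \left(\frac{3}{14} - 99\right) \left(-38\right) = \left(- \frac{1383}{14}\right) \left(-38\right) = \frac{26277}{7}$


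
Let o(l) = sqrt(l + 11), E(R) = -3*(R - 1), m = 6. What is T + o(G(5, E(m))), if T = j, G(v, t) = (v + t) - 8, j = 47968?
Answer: 47968 + I*sqrt(7) ≈ 47968.0 + 2.6458*I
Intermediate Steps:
E(R) = 3 - 3*R (E(R) = -3*(-1 + R) = 3 - 3*R)
G(v, t) = -8 + t + v (G(v, t) = (t + v) - 8 = -8 + t + v)
o(l) = sqrt(11 + l)
T = 47968
T + o(G(5, E(m))) = 47968 + sqrt(11 + (-8 + (3 - 3*6) + 5)) = 47968 + sqrt(11 + (-8 + (3 - 18) + 5)) = 47968 + sqrt(11 + (-8 - 15 + 5)) = 47968 + sqrt(11 - 18) = 47968 + sqrt(-7) = 47968 + I*sqrt(7)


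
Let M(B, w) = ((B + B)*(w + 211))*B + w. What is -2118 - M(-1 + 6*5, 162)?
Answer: -629666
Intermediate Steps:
M(B, w) = w + 2*B**2*(211 + w) (M(B, w) = ((2*B)*(211 + w))*B + w = (2*B*(211 + w))*B + w = 2*B**2*(211 + w) + w = w + 2*B**2*(211 + w))
-2118 - M(-1 + 6*5, 162) = -2118 - (162 + 422*(-1 + 6*5)**2 + 2*162*(-1 + 6*5)**2) = -2118 - (162 + 422*(-1 + 30)**2 + 2*162*(-1 + 30)**2) = -2118 - (162 + 422*29**2 + 2*162*29**2) = -2118 - (162 + 422*841 + 2*162*841) = -2118 - (162 + 354902 + 272484) = -2118 - 1*627548 = -2118 - 627548 = -629666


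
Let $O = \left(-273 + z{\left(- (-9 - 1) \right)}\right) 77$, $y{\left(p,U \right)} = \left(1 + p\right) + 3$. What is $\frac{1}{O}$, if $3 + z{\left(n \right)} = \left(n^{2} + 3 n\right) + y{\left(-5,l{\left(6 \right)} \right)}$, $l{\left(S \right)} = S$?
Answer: $- \frac{1}{11319} \approx -8.8347 \cdot 10^{-5}$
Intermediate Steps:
$y{\left(p,U \right)} = 4 + p$
$z{\left(n \right)} = -4 + n^{2} + 3 n$ ($z{\left(n \right)} = -3 + \left(\left(n^{2} + 3 n\right) + \left(4 - 5\right)\right) = -3 - \left(1 - n^{2} - 3 n\right) = -3 + \left(-1 + n^{2} + 3 n\right) = -4 + n^{2} + 3 n$)
$O = -11319$ ($O = \left(-273 + \left(-4 + \left(- (-9 - 1)\right)^{2} + 3 \left(- (-9 - 1)\right)\right)\right) 77 = \left(-273 + \left(-4 + \left(\left(-1\right) \left(-10\right)\right)^{2} + 3 \left(\left(-1\right) \left(-10\right)\right)\right)\right) 77 = \left(-273 + \left(-4 + 10^{2} + 3 \cdot 10\right)\right) 77 = \left(-273 + \left(-4 + 100 + 30\right)\right) 77 = \left(-273 + 126\right) 77 = \left(-147\right) 77 = -11319$)
$\frac{1}{O} = \frac{1}{-11319} = - \frac{1}{11319}$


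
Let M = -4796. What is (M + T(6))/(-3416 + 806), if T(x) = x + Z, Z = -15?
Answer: 961/522 ≈ 1.8410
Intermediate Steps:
T(x) = -15 + x (T(x) = x - 15 = -15 + x)
(M + T(6))/(-3416 + 806) = (-4796 + (-15 + 6))/(-3416 + 806) = (-4796 - 9)/(-2610) = -4805*(-1/2610) = 961/522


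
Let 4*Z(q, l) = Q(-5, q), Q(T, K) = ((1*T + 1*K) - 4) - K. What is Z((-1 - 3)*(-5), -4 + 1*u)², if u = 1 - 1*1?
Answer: 81/16 ≈ 5.0625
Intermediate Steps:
u = 0 (u = 1 - 1 = 0)
Q(T, K) = -4 + T (Q(T, K) = ((T + K) - 4) - K = ((K + T) - 4) - K = (-4 + K + T) - K = -4 + T)
Z(q, l) = -9/4 (Z(q, l) = (-4 - 5)/4 = (¼)*(-9) = -9/4)
Z((-1 - 3)*(-5), -4 + 1*u)² = (-9/4)² = 81/16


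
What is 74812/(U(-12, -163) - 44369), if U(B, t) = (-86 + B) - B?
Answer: -74812/44455 ≈ -1.6829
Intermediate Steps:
U(B, t) = -86
74812/(U(-12, -163) - 44369) = 74812/(-86 - 44369) = 74812/(-44455) = 74812*(-1/44455) = -74812/44455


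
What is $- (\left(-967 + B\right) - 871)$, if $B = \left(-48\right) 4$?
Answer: $2030$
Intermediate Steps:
$B = -192$
$- (\left(-967 + B\right) - 871) = - (\left(-967 - 192\right) - 871) = - (-1159 - 871) = \left(-1\right) \left(-2030\right) = 2030$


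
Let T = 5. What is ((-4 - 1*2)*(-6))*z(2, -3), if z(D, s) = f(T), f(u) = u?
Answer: 180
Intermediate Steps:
z(D, s) = 5
((-4 - 1*2)*(-6))*z(2, -3) = ((-4 - 1*2)*(-6))*5 = ((-4 - 2)*(-6))*5 = -6*(-6)*5 = 36*5 = 180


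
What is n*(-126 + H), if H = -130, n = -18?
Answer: 4608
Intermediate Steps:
n*(-126 + H) = -18*(-126 - 130) = -18*(-256) = 4608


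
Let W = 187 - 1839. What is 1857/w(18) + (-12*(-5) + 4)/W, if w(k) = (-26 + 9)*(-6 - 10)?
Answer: 762589/112336 ≈ 6.7885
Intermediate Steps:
W = -1652
w(k) = 272 (w(k) = -17*(-16) = 272)
1857/w(18) + (-12*(-5) + 4)/W = 1857/272 + (-12*(-5) + 4)/(-1652) = 1857*(1/272) + (60 + 4)*(-1/1652) = 1857/272 + 64*(-1/1652) = 1857/272 - 16/413 = 762589/112336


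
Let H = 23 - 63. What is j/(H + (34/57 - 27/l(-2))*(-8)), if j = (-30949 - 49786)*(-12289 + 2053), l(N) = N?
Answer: -11776249305/2177 ≈ -5.4094e+6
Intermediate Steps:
H = -40
j = 826403460 (j = -80735*(-10236) = 826403460)
j/(H + (34/57 - 27/l(-2))*(-8)) = 826403460/(-40 + (34/57 - 27/(-2))*(-8)) = 826403460/(-40 + (34*(1/57) - 27*(-½))*(-8)) = 826403460/(-40 + (34/57 + 27/2)*(-8)) = 826403460/(-40 + (1607/114)*(-8)) = 826403460/(-40 - 6428/57) = 826403460/(-8708/57) = 826403460*(-57/8708) = -11776249305/2177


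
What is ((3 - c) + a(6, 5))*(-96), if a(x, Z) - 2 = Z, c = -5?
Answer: -1440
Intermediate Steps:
a(x, Z) = 2 + Z
((3 - c) + a(6, 5))*(-96) = ((3 - 1*(-5)) + (2 + 5))*(-96) = ((3 + 5) + 7)*(-96) = (8 + 7)*(-96) = 15*(-96) = -1440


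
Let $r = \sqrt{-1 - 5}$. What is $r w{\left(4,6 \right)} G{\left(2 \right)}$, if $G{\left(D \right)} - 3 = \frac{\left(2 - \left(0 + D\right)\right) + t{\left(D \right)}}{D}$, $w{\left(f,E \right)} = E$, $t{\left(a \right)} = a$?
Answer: $24 i \sqrt{6} \approx 58.788 i$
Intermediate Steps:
$r = i \sqrt{6}$ ($r = \sqrt{-6} = i \sqrt{6} \approx 2.4495 i$)
$G{\left(D \right)} = 3 + \frac{2}{D}$ ($G{\left(D \right)} = 3 + \frac{\left(2 - \left(0 + D\right)\right) + D}{D} = 3 + \frac{\left(2 - D\right) + D}{D} = 3 + \frac{2}{D}$)
$r w{\left(4,6 \right)} G{\left(2 \right)} = i \sqrt{6} \cdot 6 \left(3 + \frac{2}{2}\right) = 6 i \sqrt{6} \left(3 + 2 \cdot \frac{1}{2}\right) = 6 i \sqrt{6} \left(3 + 1\right) = 6 i \sqrt{6} \cdot 4 = 24 i \sqrt{6}$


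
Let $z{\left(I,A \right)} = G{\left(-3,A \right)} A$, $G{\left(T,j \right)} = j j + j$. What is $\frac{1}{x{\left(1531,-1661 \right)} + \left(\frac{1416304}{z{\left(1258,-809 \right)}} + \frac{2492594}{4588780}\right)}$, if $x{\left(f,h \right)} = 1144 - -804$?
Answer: $\frac{151665100820590}{295525593652685057} \approx 0.0005132$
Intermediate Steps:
$x{\left(f,h \right)} = 1948$ ($x{\left(f,h \right)} = 1144 + 804 = 1948$)
$G{\left(T,j \right)} = j + j^{2}$ ($G{\left(T,j \right)} = j^{2} + j = j + j^{2}$)
$z{\left(I,A \right)} = A^{2} \left(1 + A\right)$ ($z{\left(I,A \right)} = A \left(1 + A\right) A = A^{2} \left(1 + A\right)$)
$\frac{1}{x{\left(1531,-1661 \right)} + \left(\frac{1416304}{z{\left(1258,-809 \right)}} + \frac{2492594}{4588780}\right)} = \frac{1}{1948 + \left(\frac{1416304}{\left(-809\right)^{2} \left(1 - 809\right)} + \frac{2492594}{4588780}\right)} = \frac{1}{1948 + \left(\frac{1416304}{654481 \left(-808\right)} + 2492594 \cdot \frac{1}{4588780}\right)} = \frac{1}{1948 + \left(\frac{1416304}{-528820648} + \frac{1246297}{2294390}\right)} = \frac{1}{1948 + \left(1416304 \left(- \frac{1}{528820648}\right) + \frac{1246297}{2294390}\right)} = \frac{1}{1948 + \left(- \frac{177038}{66102581} + \frac{1246297}{2294390}\right)} = \frac{1}{1948 + \frac{81977254175737}{151665100820590}} = \frac{1}{\frac{295525593652685057}{151665100820590}} = \frac{151665100820590}{295525593652685057}$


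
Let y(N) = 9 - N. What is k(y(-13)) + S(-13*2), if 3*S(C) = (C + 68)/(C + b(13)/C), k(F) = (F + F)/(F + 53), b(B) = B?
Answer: 232/3975 ≈ 0.058365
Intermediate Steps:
k(F) = 2*F/(53 + F) (k(F) = (2*F)/(53 + F) = 2*F/(53 + F))
S(C) = (68 + C)/(3*(C + 13/C)) (S(C) = ((C + 68)/(C + 13/C))/3 = ((68 + C)/(C + 13/C))/3 = (68 + C)/(3*(C + 13/C)))
k(y(-13)) + S(-13*2) = 2*(9 - 1*(-13))/(53 + (9 - 1*(-13))) + (-13*2)*(68 - 13*2)/(3*(13 + (-13*2)²)) = 2*(9 + 13)/(53 + (9 + 13)) + (⅓)*(-26)*(68 - 26)/(13 + (-26)²) = 2*22/(53 + 22) + (⅓)*(-26)*42/(13 + 676) = 2*22/75 + (⅓)*(-26)*42/689 = 2*22*(1/75) + (⅓)*(-26)*(1/689)*42 = 44/75 - 28/53 = 232/3975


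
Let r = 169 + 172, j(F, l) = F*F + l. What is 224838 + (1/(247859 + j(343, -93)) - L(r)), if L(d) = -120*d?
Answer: 97111959571/365415 ≈ 2.6576e+5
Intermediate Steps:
j(F, l) = l + F² (j(F, l) = F² + l = l + F²)
r = 341
224838 + (1/(247859 + j(343, -93)) - L(r)) = 224838 + (1/(247859 + (-93 + 343²)) - (-120)*341) = 224838 + (1/(247859 + (-93 + 117649)) - 1*(-40920)) = 224838 + (1/(247859 + 117556) + 40920) = 224838 + (1/365415 + 40920) = 224838 + 14952781801/365415 = 97111959571/365415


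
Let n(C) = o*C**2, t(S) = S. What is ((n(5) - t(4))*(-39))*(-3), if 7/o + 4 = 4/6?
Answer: -13221/2 ≈ -6610.5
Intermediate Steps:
o = -21/10 (o = 7/(-4 + 4/6) = 7/(-4 + 4*(1/6)) = 7/(-4 + 2/3) = 7/(-10/3) = 7*(-3/10) = -21/10 ≈ -2.1000)
n(C) = -21*C**2/10
((n(5) - t(4))*(-39))*(-3) = ((-21/10*5**2 - 1*4)*(-39))*(-3) = ((-21/10*25 - 4)*(-39))*(-3) = ((-105/2 - 4)*(-39))*(-3) = -113/2*(-39)*(-3) = (4407/2)*(-3) = -13221/2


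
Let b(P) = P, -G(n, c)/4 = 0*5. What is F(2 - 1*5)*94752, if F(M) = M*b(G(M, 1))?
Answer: 0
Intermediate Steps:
G(n, c) = 0 (G(n, c) = -0*5 = -4*0 = 0)
F(M) = 0 (F(M) = M*0 = 0)
F(2 - 1*5)*94752 = 0*94752 = 0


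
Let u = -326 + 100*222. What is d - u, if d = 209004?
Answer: 187130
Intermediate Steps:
u = 21874 (u = -326 + 22200 = 21874)
d - u = 209004 - 1*21874 = 209004 - 21874 = 187130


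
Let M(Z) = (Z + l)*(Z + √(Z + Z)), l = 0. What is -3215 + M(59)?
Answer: 266 + 59*√118 ≈ 906.90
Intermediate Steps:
M(Z) = Z*(Z + √2*√Z) (M(Z) = (Z + 0)*(Z + √(Z + Z)) = Z*(Z + √(2*Z)) = Z*(Z + √2*√Z))
-3215 + M(59) = -3215 + (59² + √2*59^(3/2)) = -3215 + (3481 + √2*(59*√59)) = -3215 + (3481 + 59*√118) = 266 + 59*√118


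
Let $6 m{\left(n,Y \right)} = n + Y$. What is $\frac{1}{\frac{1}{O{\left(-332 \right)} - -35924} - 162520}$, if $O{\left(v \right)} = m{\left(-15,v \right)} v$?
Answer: $- \frac{165374}{26876582477} \approx -6.1531 \cdot 10^{-6}$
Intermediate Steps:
$m{\left(n,Y \right)} = \frac{Y}{6} + \frac{n}{6}$ ($m{\left(n,Y \right)} = \frac{n + Y}{6} = \frac{Y + n}{6} = \frac{Y}{6} + \frac{n}{6}$)
$O{\left(v \right)} = v \left(- \frac{5}{2} + \frac{v}{6}\right)$ ($O{\left(v \right)} = \left(\frac{v}{6} + \frac{1}{6} \left(-15\right)\right) v = \left(\frac{v}{6} - \frac{5}{2}\right) v = \left(- \frac{5}{2} + \frac{v}{6}\right) v = v \left(- \frac{5}{2} + \frac{v}{6}\right)$)
$\frac{1}{\frac{1}{O{\left(-332 \right)} - -35924} - 162520} = \frac{1}{\frac{1}{\frac{1}{6} \left(-332\right) \left(-15 - 332\right) - -35924} - 162520} = \frac{1}{\frac{1}{\frac{1}{6} \left(-332\right) \left(-347\right) + \left(-336 + 36260\right)} - 162520} = \frac{1}{\frac{1}{\frac{57602}{3} + 35924} - 162520} = \frac{1}{\frac{1}{\frac{165374}{3}} - 162520} = \frac{1}{\frac{3}{165374} - 162520} = \frac{1}{- \frac{26876582477}{165374}} = - \frac{165374}{26876582477}$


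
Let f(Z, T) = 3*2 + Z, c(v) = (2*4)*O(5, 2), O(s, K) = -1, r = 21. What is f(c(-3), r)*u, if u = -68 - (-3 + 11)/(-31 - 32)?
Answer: 8552/63 ≈ 135.75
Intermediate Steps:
c(v) = -8 (c(v) = (2*4)*(-1) = 8*(-1) = -8)
f(Z, T) = 6 + Z
u = -4276/63 (u = -68 - 8/(-63) = -68 - 8*(-1)/63 = -68 - 1*(-8/63) = -68 + 8/63 = -4276/63 ≈ -67.873)
f(c(-3), r)*u = (6 - 8)*(-4276/63) = -2*(-4276/63) = 8552/63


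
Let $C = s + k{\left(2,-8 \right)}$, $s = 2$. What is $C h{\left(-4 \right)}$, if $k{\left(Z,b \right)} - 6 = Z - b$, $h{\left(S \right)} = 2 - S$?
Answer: $108$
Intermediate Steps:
$k{\left(Z,b \right)} = 6 + Z - b$ ($k{\left(Z,b \right)} = 6 + \left(Z - b\right) = 6 + Z - b$)
$C = 18$ ($C = 2 + \left(6 + 2 - -8\right) = 2 + \left(6 + 2 + 8\right) = 2 + 16 = 18$)
$C h{\left(-4 \right)} = 18 \left(2 - -4\right) = 18 \left(2 + 4\right) = 18 \cdot 6 = 108$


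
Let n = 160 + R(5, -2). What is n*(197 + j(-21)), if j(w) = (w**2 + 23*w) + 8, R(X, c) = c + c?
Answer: 25428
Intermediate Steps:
R(X, c) = 2*c
j(w) = 8 + w**2 + 23*w
n = 156 (n = 160 + 2*(-2) = 160 - 4 = 156)
n*(197 + j(-21)) = 156*(197 + (8 + (-21)**2 + 23*(-21))) = 156*(197 + (8 + 441 - 483)) = 156*(197 - 34) = 156*163 = 25428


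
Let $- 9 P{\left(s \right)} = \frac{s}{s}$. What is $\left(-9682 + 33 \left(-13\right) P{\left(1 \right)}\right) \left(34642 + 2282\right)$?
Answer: $-355738124$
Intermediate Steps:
$P{\left(s \right)} = - \frac{1}{9}$ ($P{\left(s \right)} = - \frac{s \frac{1}{s}}{9} = \left(- \frac{1}{9}\right) 1 = - \frac{1}{9}$)
$\left(-9682 + 33 \left(-13\right) P{\left(1 \right)}\right) \left(34642 + 2282\right) = \left(-9682 + 33 \left(-13\right) \left(- \frac{1}{9}\right)\right) \left(34642 + 2282\right) = \left(-9682 - - \frac{143}{3}\right) 36924 = \left(-9682 + \frac{143}{3}\right) 36924 = \left(- \frac{28903}{3}\right) 36924 = -355738124$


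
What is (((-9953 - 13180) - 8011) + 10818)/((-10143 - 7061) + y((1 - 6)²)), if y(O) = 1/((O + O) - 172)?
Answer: 2479772/2098889 ≈ 1.1815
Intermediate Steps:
y(O) = 1/(-172 + 2*O) (y(O) = 1/(2*O - 172) = 1/(-172 + 2*O))
(((-9953 - 13180) - 8011) + 10818)/((-10143 - 7061) + y((1 - 6)²)) = (((-9953 - 13180) - 8011) + 10818)/((-10143 - 7061) + 1/(2*(-86 + (1 - 6)²))) = ((-23133 - 8011) + 10818)/(-17204 + 1/(2*(-86 + (-5)²))) = (-31144 + 10818)/(-17204 + 1/(2*(-86 + 25))) = -20326/(-17204 + (½)/(-61)) = -20326/(-17204 + (½)*(-1/61)) = -20326/(-17204 - 1/122) = -20326/(-2098889/122) = -20326*(-122/2098889) = 2479772/2098889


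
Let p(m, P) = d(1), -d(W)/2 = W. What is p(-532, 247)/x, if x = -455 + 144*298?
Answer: -2/42457 ≈ -4.7106e-5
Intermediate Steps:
d(W) = -2*W
p(m, P) = -2 (p(m, P) = -2*1 = -2)
x = 42457 (x = -455 + 42912 = 42457)
p(-532, 247)/x = -2/42457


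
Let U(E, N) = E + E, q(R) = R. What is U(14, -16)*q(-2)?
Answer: -56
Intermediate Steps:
U(E, N) = 2*E
U(14, -16)*q(-2) = (2*14)*(-2) = 28*(-2) = -56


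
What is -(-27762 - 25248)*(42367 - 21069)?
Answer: 1129006980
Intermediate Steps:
-(-27762 - 25248)*(42367 - 21069) = -(-53010)*21298 = -1*(-1129006980) = 1129006980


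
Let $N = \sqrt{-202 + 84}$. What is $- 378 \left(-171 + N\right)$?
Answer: $64638 - 378 i \sqrt{118} \approx 64638.0 - 4106.1 i$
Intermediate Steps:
$N = i \sqrt{118}$ ($N = \sqrt{-118} = i \sqrt{118} \approx 10.863 i$)
$- 378 \left(-171 + N\right) = - 378 \left(-171 + i \sqrt{118}\right) = 64638 - 378 i \sqrt{118}$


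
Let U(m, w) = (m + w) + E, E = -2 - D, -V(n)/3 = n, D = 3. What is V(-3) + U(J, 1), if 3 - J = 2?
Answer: 6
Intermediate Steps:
J = 1 (J = 3 - 1*2 = 3 - 2 = 1)
V(n) = -3*n
E = -5 (E = -2 - 1*3 = -2 - 3 = -5)
U(m, w) = -5 + m + w (U(m, w) = (m + w) - 5 = -5 + m + w)
V(-3) + U(J, 1) = -3*(-3) + (-5 + 1 + 1) = 9 - 3 = 6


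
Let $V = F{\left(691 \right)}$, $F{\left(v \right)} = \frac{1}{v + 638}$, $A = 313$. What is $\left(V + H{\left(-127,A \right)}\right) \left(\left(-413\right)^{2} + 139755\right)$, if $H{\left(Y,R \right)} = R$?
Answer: $\frac{129087956872}{1329} \approx 9.7132 \cdot 10^{7}$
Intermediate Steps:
$F{\left(v \right)} = \frac{1}{638 + v}$
$V = \frac{1}{1329}$ ($V = \frac{1}{638 + 691} = \frac{1}{1329} \approx 0.00075245$)
$\left(V + H{\left(-127,A \right)}\right) \left(\left(-413\right)^{2} + 139755\right) = \left(\frac{1}{1329} + 313\right) \left(\left(-413\right)^{2} + 139755\right) = \frac{415978 \left(170569 + 139755\right)}{1329} = \frac{415978}{1329} \cdot 310324 = \frac{129087956872}{1329}$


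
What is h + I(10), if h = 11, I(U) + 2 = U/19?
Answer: 181/19 ≈ 9.5263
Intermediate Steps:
I(U) = -2 + U/19
h + I(10) = 11 + (-2 + (1/19)*10) = 11 + (-2 + 10/19) = 11 - 28/19 = 181/19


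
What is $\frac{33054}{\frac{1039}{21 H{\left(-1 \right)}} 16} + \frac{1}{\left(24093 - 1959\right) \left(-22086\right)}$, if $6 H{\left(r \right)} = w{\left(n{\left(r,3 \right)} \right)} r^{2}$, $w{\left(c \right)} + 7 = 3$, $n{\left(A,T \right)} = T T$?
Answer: $- \frac{3534671497762}{126979183359} \approx -27.837$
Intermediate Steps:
$n{\left(A,T \right)} = T^{2}$
$w{\left(c \right)} = -4$ ($w{\left(c \right)} = -7 + 3 = -4$)
$H{\left(r \right)} = - \frac{2 r^{2}}{3}$ ($H{\left(r \right)} = \frac{\left(-4\right) r^{2}}{6} = - \frac{2 r^{2}}{3}$)
$\frac{33054}{\frac{1039}{21 H{\left(-1 \right)}} 16} + \frac{1}{\left(24093 - 1959\right) \left(-22086\right)} = \frac{33054}{\frac{1039}{21 \left(- \frac{2 \left(-1\right)^{2}}{3}\right)} 16} + \frac{1}{\left(24093 - 1959\right) \left(-22086\right)} = \frac{33054}{\frac{1039}{21 \left(\left(- \frac{2}{3}\right) 1\right)} 16} + \frac{1}{22134} \left(- \frac{1}{22086}\right) = \frac{33054}{\frac{1039}{21 \left(- \frac{2}{3}\right)} 16} + \frac{1}{22134} \left(- \frac{1}{22086}\right) = \frac{33054}{\frac{1039}{-14} \cdot 16} - \frac{1}{488851524} = \frac{33054}{1039 \left(- \frac{1}{14}\right) 16} - \frac{1}{488851524} = \frac{33054}{\left(- \frac{1039}{14}\right) 16} - \frac{1}{488851524} = \frac{33054}{- \frac{8312}{7}} - \frac{1}{488851524} = 33054 \left(- \frac{7}{8312}\right) - \frac{1}{488851524} = - \frac{115689}{4156} - \frac{1}{488851524} = - \frac{3534671497762}{126979183359}$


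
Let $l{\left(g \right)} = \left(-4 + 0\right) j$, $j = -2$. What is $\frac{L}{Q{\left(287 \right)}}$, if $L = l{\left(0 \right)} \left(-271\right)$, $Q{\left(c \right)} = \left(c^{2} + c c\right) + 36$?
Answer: $- \frac{1084}{82387} \approx -0.013157$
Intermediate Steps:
$l{\left(g \right)} = 8$ ($l{\left(g \right)} = \left(-4 + 0\right) \left(-2\right) = \left(-4\right) \left(-2\right) = 8$)
$Q{\left(c \right)} = 36 + 2 c^{2}$ ($Q{\left(c \right)} = \left(c^{2} + c^{2}\right) + 36 = 2 c^{2} + 36 = 36 + 2 c^{2}$)
$L = -2168$ ($L = 8 \left(-271\right) = -2168$)
$\frac{L}{Q{\left(287 \right)}} = - \frac{2168}{36 + 2 \cdot 287^{2}} = - \frac{2168}{36 + 2 \cdot 82369} = - \frac{2168}{36 + 164738} = - \frac{2168}{164774} = \left(-2168\right) \frac{1}{164774} = - \frac{1084}{82387}$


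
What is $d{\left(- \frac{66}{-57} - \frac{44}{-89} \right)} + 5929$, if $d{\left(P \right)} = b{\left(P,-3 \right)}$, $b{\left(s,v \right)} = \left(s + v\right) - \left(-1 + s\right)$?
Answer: $5927$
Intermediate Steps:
$b{\left(s,v \right)} = 1 + v$
$d{\left(P \right)} = -2$ ($d{\left(P \right)} = 1 - 3 = -2$)
$d{\left(- \frac{66}{-57} - \frac{44}{-89} \right)} + 5929 = -2 + 5929 = 5927$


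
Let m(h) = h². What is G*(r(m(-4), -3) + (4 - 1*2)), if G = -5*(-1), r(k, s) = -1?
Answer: 5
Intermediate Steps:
G = 5
G*(r(m(-4), -3) + (4 - 1*2)) = 5*(-1 + (4 - 1*2)) = 5*(-1 + (4 - 2)) = 5*(-1 + 2) = 5*1 = 5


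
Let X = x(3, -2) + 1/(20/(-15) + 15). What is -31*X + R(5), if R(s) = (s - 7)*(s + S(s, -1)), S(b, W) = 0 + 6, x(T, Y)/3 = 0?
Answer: -995/41 ≈ -24.268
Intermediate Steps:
x(T, Y) = 0 (x(T, Y) = 3*0 = 0)
S(b, W) = 6
X = 3/41 (X = 0 + 1/(20/(-15) + 15) = 0 + 1/(20*(-1/15) + 15) = 0 + 1/(-4/3 + 15) = 0 + 1/(41/3) = 0 + 3/41 = 3/41 ≈ 0.073171)
R(s) = (-7 + s)*(6 + s) (R(s) = (s - 7)*(s + 6) = (-7 + s)*(6 + s))
-31*X + R(5) = -31*3/41 + (-42 + 5² - 1*5) = -93/41 + (-42 + 25 - 5) = -93/41 - 22 = -995/41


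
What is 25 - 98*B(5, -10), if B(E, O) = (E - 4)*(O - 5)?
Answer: 1495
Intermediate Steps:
B(E, O) = (-5 + O)*(-4 + E) (B(E, O) = (-4 + E)*(-5 + O) = (-5 + O)*(-4 + E))
25 - 98*B(5, -10) = 25 - 98*(20 - 5*5 - 4*(-10) + 5*(-10)) = 25 - 98*(20 - 25 + 40 - 50) = 25 - 98*(-15) = 25 + 1470 = 1495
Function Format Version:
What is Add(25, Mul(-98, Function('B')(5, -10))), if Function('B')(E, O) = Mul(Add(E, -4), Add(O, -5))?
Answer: 1495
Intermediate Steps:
Function('B')(E, O) = Mul(Add(-5, O), Add(-4, E)) (Function('B')(E, O) = Mul(Add(-4, E), Add(-5, O)) = Mul(Add(-5, O), Add(-4, E)))
Add(25, Mul(-98, Function('B')(5, -10))) = Add(25, Mul(-98, Add(20, Mul(-5, 5), Mul(-4, -10), Mul(5, -10)))) = Add(25, Mul(-98, Add(20, -25, 40, -50))) = Add(25, Mul(-98, -15)) = Add(25, 1470) = 1495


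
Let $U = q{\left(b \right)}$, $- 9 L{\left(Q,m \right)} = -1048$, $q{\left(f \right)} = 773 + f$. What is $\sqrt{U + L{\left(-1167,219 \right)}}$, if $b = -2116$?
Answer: $\frac{i \sqrt{11039}}{3} \approx 35.022 i$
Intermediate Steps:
$L{\left(Q,m \right)} = \frac{1048}{9}$ ($L{\left(Q,m \right)} = \left(- \frac{1}{9}\right) \left(-1048\right) = \frac{1048}{9}$)
$U = -1343$ ($U = 773 - 2116 = -1343$)
$\sqrt{U + L{\left(-1167,219 \right)}} = \sqrt{-1343 + \frac{1048}{9}} = \sqrt{- \frac{11039}{9}} = \frac{i \sqrt{11039}}{3}$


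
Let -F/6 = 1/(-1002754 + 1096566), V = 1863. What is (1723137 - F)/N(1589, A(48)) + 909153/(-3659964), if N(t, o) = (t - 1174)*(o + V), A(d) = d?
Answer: 59410033037013/30872756470556 ≈ 1.9244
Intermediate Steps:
F = -3/46906 (F = -6/(-1002754 + 1096566) = -6/93812 = -6*1/93812 = -3/46906 ≈ -6.3958e-5)
N(t, o) = (-1174 + t)*(1863 + o) (N(t, o) = (t - 1174)*(o + 1863) = (-1174 + t)*(1863 + o))
(1723137 - F)/N(1589, A(48)) + 909153/(-3659964) = (1723137 - 1*(-3/46906))/(-2187162 - 1174*48 + 1863*1589 + 48*1589) + 909153/(-3659964) = (1723137 + 3/46906)/(-2187162 - 56352 + 2960307 + 76272) + 909153*(-1/3659964) = (80825464125/46906)/793065 - 43293/174284 = (80825464125/46906)*(1/793065) - 43293/174284 = 769766325/354281018 - 43293/174284 = 59410033037013/30872756470556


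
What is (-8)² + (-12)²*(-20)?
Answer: -2816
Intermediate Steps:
(-8)² + (-12)²*(-20) = 64 + 144*(-20) = 64 - 2880 = -2816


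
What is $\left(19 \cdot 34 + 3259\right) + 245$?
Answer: $4150$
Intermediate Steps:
$\left(19 \cdot 34 + 3259\right) + 245 = \left(646 + 3259\right) + 245 = 3905 + 245 = 4150$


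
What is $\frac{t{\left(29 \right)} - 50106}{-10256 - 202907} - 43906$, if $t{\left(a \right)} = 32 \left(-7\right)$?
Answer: $- \frac{9359084348}{213163} \approx -43906.0$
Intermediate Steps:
$t{\left(a \right)} = -224$
$\frac{t{\left(29 \right)} - 50106}{-10256 - 202907} - 43906 = \frac{-224 - 50106}{-10256 - 202907} - 43906 = - \frac{50330}{-213163} - 43906 = \left(-50330\right) \left(- \frac{1}{213163}\right) - 43906 = \frac{50330}{213163} - 43906 = - \frac{9359084348}{213163}$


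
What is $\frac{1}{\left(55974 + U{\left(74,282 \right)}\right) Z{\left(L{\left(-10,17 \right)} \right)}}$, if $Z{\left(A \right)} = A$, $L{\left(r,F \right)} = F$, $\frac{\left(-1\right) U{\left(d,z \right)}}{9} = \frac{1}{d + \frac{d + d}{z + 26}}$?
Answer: $\frac{5735}{5457173349} \approx 1.0509 \cdot 10^{-6}$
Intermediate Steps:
$U{\left(d,z \right)} = - \frac{9}{d + \frac{2 d}{26 + z}}$ ($U{\left(d,z \right)} = - \frac{9}{d + \frac{d + d}{z + 26}} = - \frac{9}{d + \frac{2 d}{26 + z}}$)
$\frac{1}{\left(55974 + U{\left(74,282 \right)}\right) Z{\left(L{\left(-10,17 \right)} \right)}} = \frac{1}{\left(55974 + \frac{9 \left(-26 - 282\right)}{74 \left(28 + 282\right)}\right) 17} = \frac{1}{55974 + 9 \cdot \frac{1}{74} \cdot \frac{1}{310} \left(-26 - 282\right)} \frac{1}{17} = \frac{1}{55974 + 9 \cdot \frac{1}{74} \cdot \frac{1}{310} \left(-308\right)} \frac{1}{17} = \frac{1}{55974 - \frac{693}{5735}} \cdot \frac{1}{17} = \frac{1}{\frac{321010197}{5735}} \cdot \frac{1}{17} = \frac{5735}{321010197} \cdot \frac{1}{17} = \frac{5735}{5457173349}$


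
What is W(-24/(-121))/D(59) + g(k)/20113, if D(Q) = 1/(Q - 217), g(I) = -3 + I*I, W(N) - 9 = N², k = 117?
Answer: -420372710904/294474433 ≈ -1427.5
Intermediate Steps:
W(N) = 9 + N²
g(I) = -3 + I²
D(Q) = 1/(-217 + Q)
W(-24/(-121))/D(59) + g(k)/20113 = (9 + (-24/(-121))²)/(1/(-217 + 59)) + (-3 + 117²)/20113 = (9 + (-24*(-1/121))²)/(1/(-158)) + (-3 + 13689)*(1/20113) = (9 + (24/121)²)/(-1/158) + 13686*(1/20113) = (9 + 576/14641)*(-158) + 13686/20113 = (132345/14641)*(-158) + 13686/20113 = -20910510/14641 + 13686/20113 = -420372710904/294474433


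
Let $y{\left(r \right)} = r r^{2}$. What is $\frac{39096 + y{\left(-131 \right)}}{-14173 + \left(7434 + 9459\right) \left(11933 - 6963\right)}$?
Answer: $- \frac{2208995}{83944037} \approx -0.026315$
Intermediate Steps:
$y{\left(r \right)} = r^{3}$
$\frac{39096 + y{\left(-131 \right)}}{-14173 + \left(7434 + 9459\right) \left(11933 - 6963\right)} = \frac{39096 + \left(-131\right)^{3}}{-14173 + \left(7434 + 9459\right) \left(11933 - 6963\right)} = \frac{39096 - 2248091}{-14173 + 16893 \cdot 4970} = - \frac{2208995}{-14173 + 83958210} = - \frac{2208995}{83944037}$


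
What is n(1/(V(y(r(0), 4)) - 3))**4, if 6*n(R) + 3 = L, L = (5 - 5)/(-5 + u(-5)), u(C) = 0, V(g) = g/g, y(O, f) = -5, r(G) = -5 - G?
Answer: 1/16 ≈ 0.062500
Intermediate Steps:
V(g) = 1
L = 0 (L = (5 - 5)/(-5 + 0) = 0/(-5) = 0*(-1/5) = 0)
n(R) = -1/2 (n(R) = -1/2 + (1/6)*0 = -1/2 + 0 = -1/2)
n(1/(V(y(r(0), 4)) - 3))**4 = (-1/2)**4 = 1/16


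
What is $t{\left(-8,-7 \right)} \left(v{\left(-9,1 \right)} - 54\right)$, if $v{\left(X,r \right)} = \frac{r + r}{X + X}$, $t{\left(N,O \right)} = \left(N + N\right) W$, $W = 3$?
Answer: $\frac{7792}{3} \approx 2597.3$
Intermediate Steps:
$t{\left(N,O \right)} = 6 N$ ($t{\left(N,O \right)} = \left(N + N\right) 3 = 2 N 3 = 6 N$)
$v{\left(X,r \right)} = \frac{r}{X}$ ($v{\left(X,r \right)} = \frac{2 r}{2 X} = 2 r \frac{1}{2 X} = \frac{r}{X}$)
$t{\left(-8,-7 \right)} \left(v{\left(-9,1 \right)} - 54\right) = 6 \left(-8\right) \left(1 \frac{1}{-9} - 54\right) = - 48 \left(1 \left(- \frac{1}{9}\right) - 54\right) = - 48 \left(- \frac{1}{9} - 54\right) = \left(-48\right) \left(- \frac{487}{9}\right) = \frac{7792}{3}$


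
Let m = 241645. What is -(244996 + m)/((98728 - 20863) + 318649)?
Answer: -486641/396514 ≈ -1.2273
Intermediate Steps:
-(244996 + m)/((98728 - 20863) + 318649) = -(244996 + 241645)/((98728 - 20863) + 318649) = -486641/(77865 + 318649) = -486641/396514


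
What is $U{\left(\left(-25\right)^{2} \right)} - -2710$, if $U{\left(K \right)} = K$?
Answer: $3335$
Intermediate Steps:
$U{\left(\left(-25\right)^{2} \right)} - -2710 = \left(-25\right)^{2} - -2710 = 625 + 2710 = 3335$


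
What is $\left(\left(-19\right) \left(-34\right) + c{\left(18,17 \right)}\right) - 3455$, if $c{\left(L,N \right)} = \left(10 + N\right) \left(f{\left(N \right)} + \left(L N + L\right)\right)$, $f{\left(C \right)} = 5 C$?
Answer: $8234$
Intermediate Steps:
$c{\left(L,N \right)} = \left(10 + N\right) \left(L + 5 N + L N\right)$ ($c{\left(L,N \right)} = \left(10 + N\right) \left(5 N + \left(L N + L\right)\right) = \left(10 + N\right) \left(5 N + \left(L + L N\right)\right) = \left(10 + N\right) \left(L + 5 N + L N\right)$)
$\left(\left(-19\right) \left(-34\right) + c{\left(18,17 \right)}\right) - 3455 = \left(\left(-19\right) \left(-34\right) + \left(5 \cdot 17^{2} + 10 \cdot 18 + 50 \cdot 17 + 18 \cdot 17^{2} + 11 \cdot 18 \cdot 17\right)\right) - 3455 = \left(646 + \left(5 \cdot 289 + 180 + 850 + 18 \cdot 289 + 3366\right)\right) - 3455 = \left(646 + \left(1445 + 180 + 850 + 5202 + 3366\right)\right) - 3455 = \left(646 + 11043\right) - 3455 = 11689 - 3455 = 8234$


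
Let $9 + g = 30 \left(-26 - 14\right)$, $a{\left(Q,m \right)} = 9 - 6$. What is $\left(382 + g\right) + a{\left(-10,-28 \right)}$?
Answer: $-824$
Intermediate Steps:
$a{\left(Q,m \right)} = 3$
$g = -1209$ ($g = -9 + 30 \left(-26 - 14\right) = -9 + 30 \left(-40\right) = -9 - 1200 = -1209$)
$\left(382 + g\right) + a{\left(-10,-28 \right)} = \left(382 - 1209\right) + 3 = -827 + 3 = -824$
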